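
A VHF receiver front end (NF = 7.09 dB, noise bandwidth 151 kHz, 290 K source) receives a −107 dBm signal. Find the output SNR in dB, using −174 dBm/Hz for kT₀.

8.1 dB

Noise floor: N = −174 + 10 log₁₀(B) + NF
10 log₁₀(1.51×10⁵) = 51.79 dB
N = −174 + 51.79 + 7.09 = −115.12 dBm
SNR = P_sig − N = −107 − (−115.12) = 8.12 dB → 8.1 dB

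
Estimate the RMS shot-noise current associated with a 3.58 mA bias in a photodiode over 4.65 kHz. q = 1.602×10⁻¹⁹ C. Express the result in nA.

I_n = √(2qI·B)
2qI·B = 2 × 1.602×10⁻¹⁹ × 3.58×10⁻³ × 4.65×10³ = 5.33×10⁻¹⁸ A²
I_n = √(5.33×10⁻¹⁸) = 2.31×10⁻⁹ A = 2.31 nA

2.31 nA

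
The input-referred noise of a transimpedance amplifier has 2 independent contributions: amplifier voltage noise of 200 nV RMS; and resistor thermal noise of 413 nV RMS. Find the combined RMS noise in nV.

459 nV

Uncorrelated sources add in power (mean-square): V_tot = √(ΣV_i²)
V_tot = √[(2.00×10⁻⁷)² + (4.13×10⁻⁷)²] = 4.59×10⁻⁷ V = 459 nV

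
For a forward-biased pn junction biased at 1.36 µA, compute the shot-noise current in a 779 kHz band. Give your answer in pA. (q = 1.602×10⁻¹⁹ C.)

I_n = √(2qI·B)
2qI·B = 2 × 1.602×10⁻¹⁹ × 1.36×10⁻⁶ × 7.79×10⁵ = 3.39×10⁻¹⁹ A²
I_n = √(3.39×10⁻¹⁹) = 5.83×10⁻¹⁰ A = 583 pA

583 pA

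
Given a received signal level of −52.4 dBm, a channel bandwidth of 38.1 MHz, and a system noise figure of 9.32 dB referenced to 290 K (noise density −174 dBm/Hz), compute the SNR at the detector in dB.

36.5 dB

Noise floor: N = −174 + 10 log₁₀(B) + NF
10 log₁₀(3.81×10⁷) = 75.81 dB
N = −174 + 75.81 + 9.32 = −88.87 dBm
SNR = P_sig − N = −52.4 − (−88.87) = 36.47 dB → 36.5 dB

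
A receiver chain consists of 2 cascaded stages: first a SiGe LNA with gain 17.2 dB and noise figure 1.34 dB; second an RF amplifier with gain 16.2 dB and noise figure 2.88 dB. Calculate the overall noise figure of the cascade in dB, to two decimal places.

1.40 dB

Convert to linear (a loss of L dB is a gain of −L dB): F_i = 10^(NF_i/10), G_i = 10^(G_i,dB/10)
  Stage 1: F_1 = 10^(1.34/10) = 1.361, G_1 = 10^(17.2/10) = 52.48
  Stage 2: F_2 = 10^(2.88/10) = 1.941, G_2 = 10^(16.2/10) = 41.69
Friis cascade:
  F = 1.361 + (1.941 − 1)/52.48 = 1.379
NF = 10 log₁₀(1.379) = 1.40 dB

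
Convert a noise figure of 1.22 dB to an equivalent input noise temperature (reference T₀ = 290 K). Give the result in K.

F = 10^(1.22/10) = 1.32434
T_e = (F − 1)·T₀ = (1.32434 − 1) × 290 = 94.1 K

94.1 K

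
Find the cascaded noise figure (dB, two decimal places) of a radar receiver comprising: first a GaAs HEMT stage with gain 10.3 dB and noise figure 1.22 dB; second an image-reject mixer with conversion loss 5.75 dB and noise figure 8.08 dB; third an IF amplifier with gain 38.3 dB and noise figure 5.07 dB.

4.16 dB

Convert to linear (a loss of L dB is a gain of −L dB): F_i = 10^(NF_i/10), G_i = 10^(G_i,dB/10)
  Stage 1: F_1 = 10^(1.22/10) = 1.324, G_1 = 10^(10.3/10) = 10.72
  Stage 2: F_2 = 10^(8.08/10) = 6.427, G_2 = 10^(−5.75/10) = 0.2661
  Stage 3: F_3 = 10^(5.07/10) = 3.214, G_3 = 10^(38.3/10) = 6761
Friis cascade:
  F = 1.324 + (6.427 − 1)/10.72 + (3.214 − 1)/2.851 = 2.607
NF = 10 log₁₀(2.607) = 4.16 dB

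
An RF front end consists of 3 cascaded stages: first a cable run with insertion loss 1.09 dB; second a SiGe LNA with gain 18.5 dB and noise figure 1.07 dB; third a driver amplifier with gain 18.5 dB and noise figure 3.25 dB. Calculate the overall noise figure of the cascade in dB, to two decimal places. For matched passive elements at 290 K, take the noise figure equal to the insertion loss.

Convert to linear (a loss of L dB is a gain of −L dB): F_i = 10^(NF_i/10), G_i = 10^(G_i,dB/10)
  Stage 1: F_1 = 10^(1.09/10) = 1.285, G_1 = 10^(−1.09/10) = 0.7780
  Stage 2: F_2 = 10^(1.07/10) = 1.279, G_2 = 10^(18.5/10) = 70.79
  Stage 3: F_3 = 10^(3.25/10) = 2.113, G_3 = 10^(18.5/10) = 70.79
Friis cascade:
  F = 1.285 + (1.279 − 1)/0.7780 + (2.113 − 1)/55.08 = 1.665
NF = 10 log₁₀(1.665) = 2.21 dB

2.21 dB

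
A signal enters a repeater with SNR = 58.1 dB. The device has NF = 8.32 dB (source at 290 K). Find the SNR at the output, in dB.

By definition F = SNR_in/SNR_out, so in dB: SNR_out = SNR_in − NF
SNR_out = 58.1 − 8.32 = 49.78 dB

49.78 dB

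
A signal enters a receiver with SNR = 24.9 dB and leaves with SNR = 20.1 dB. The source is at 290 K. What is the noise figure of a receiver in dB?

NF (dB) = SNR_in(dB) − SNR_out(dB) when the source is at T₀
NF = 24.9 − 20.1 = 4.8 dB

4.8 dB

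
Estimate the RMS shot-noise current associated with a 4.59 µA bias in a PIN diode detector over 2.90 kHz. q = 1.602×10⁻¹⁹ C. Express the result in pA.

65.3 pA

I_n = √(2qI·B)
2qI·B = 2 × 1.602×10⁻¹⁹ × 4.59×10⁻⁶ × 2.90×10³ = 4.26×10⁻²¹ A²
I_n = √(4.26×10⁻²¹) = 6.53×10⁻¹¹ A = 65.3 pA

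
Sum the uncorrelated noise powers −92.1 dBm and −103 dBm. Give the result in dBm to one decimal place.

Convert to linear, add, convert back:
P₁ = 6.17×10⁻¹³ W, P₂ = 5.01×10⁻¹⁴ W
P_tot = 6.67×10⁻¹³ W → 10 log₁₀(P_tot / 10⁻³) = −91.8 dBm

−91.8 dBm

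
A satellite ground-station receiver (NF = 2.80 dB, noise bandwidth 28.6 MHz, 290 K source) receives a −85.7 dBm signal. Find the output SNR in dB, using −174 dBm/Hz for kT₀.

Noise floor: N = −174 + 10 log₁₀(B) + NF
10 log₁₀(2.86×10⁷) = 74.56 dB
N = −174 + 74.56 + 2.80 = −96.64 dBm
SNR = P_sig − N = −85.7 − (−96.64) = 10.94 dB → 10.9 dB

10.9 dB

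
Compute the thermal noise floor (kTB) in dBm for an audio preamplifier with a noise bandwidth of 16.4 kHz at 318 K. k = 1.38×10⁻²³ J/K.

−131.4 dBm

P_n = kTB = 1.38×10⁻²³ × 318 × 1.64×10⁴ = 7.20×10⁻¹⁷ W
In dBm: 10 log₁₀(7.20×10⁻¹⁷ / 10⁻³) = −131.4 dBm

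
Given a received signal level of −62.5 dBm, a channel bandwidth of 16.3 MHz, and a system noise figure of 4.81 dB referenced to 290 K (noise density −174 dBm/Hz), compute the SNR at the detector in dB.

34.6 dB

Noise floor: N = −174 + 10 log₁₀(B) + NF
10 log₁₀(1.63×10⁷) = 72.12 dB
N = −174 + 72.12 + 4.81 = −97.07 dBm
SNR = P_sig − N = −62.5 − (−97.07) = 34.57 dB → 34.6 dB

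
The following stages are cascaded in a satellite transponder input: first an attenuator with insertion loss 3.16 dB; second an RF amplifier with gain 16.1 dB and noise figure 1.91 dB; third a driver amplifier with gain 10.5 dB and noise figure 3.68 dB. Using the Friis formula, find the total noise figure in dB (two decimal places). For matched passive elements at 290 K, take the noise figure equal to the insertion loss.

5.16 dB

Convert to linear (a loss of L dB is a gain of −L dB): F_i = 10^(NF_i/10), G_i = 10^(G_i,dB/10)
  Stage 1: F_1 = 10^(3.16/10) = 2.070, G_1 = 10^(−3.16/10) = 0.4831
  Stage 2: F_2 = 10^(1.91/10) = 1.552, G_2 = 10^(16.1/10) = 40.74
  Stage 3: F_3 = 10^(3.68/10) = 2.333, G_3 = 10^(10.5/10) = 11.22
Friis cascade:
  F = 2.070 + (1.552 − 1)/0.4831 + (2.333 − 1)/19.68 = 3.281
NF = 10 log₁₀(3.281) = 5.16 dB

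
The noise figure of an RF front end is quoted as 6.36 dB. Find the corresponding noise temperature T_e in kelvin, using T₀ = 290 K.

F = 10^(6.36/10) = 4.32514
T_e = (F − 1)·T₀ = (4.32514 − 1) × 290 = 964 K

964 K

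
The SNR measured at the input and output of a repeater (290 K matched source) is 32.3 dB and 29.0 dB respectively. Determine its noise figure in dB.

3.3 dB

NF (dB) = SNR_in(dB) − SNR_out(dB) when the source is at T₀
NF = 32.3 − 29.0 = 3.3 dB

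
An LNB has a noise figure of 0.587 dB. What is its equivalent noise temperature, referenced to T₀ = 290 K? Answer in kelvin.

42.0 K

F = 10^(0.587/10) = 1.14472
T_e = (F − 1)·T₀ = (1.14472 − 1) × 290 = 42.0 K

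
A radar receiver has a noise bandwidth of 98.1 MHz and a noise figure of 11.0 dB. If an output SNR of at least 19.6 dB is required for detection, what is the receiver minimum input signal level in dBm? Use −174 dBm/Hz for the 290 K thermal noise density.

−63.5 dBm

Sensitivity = −174 + 10 log₁₀(B) + NF + SNR_min
= −174 + 79.92 + 11.0 + 19.6
= −63.48 dBm → −63.5 dBm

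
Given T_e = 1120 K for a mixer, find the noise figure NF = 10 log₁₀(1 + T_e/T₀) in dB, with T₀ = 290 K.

6.87 dB

F = 1 + T_e/T₀ = 1 + 1120/290 = 4.86207
NF = 10 log₁₀(4.86207) = 6.87 dB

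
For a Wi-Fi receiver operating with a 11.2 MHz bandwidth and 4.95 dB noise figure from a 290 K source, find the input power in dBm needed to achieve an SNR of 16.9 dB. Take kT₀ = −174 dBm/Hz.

−81.7 dBm

Sensitivity = −174 + 10 log₁₀(B) + NF + SNR_min
= −174 + 70.49 + 4.95 + 16.9
= −81.66 dBm → −81.7 dBm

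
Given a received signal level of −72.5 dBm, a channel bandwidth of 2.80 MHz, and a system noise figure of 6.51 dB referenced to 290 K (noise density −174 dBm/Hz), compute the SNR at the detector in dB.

Noise floor: N = −174 + 10 log₁₀(B) + NF
10 log₁₀(2.80×10⁶) = 64.47 dB
N = −174 + 64.47 + 6.51 = −103.02 dBm
SNR = P_sig − N = −72.5 − (−103.02) = 30.52 dB → 30.5 dB

30.5 dB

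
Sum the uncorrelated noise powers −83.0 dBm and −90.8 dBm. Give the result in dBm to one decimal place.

−82.3 dBm

Convert to linear, add, convert back:
P₁ = 5.01×10⁻¹² W, P₂ = 8.32×10⁻¹³ W
P_tot = 5.84×10⁻¹² W → 10 log₁₀(P_tot / 10⁻³) = −82.3 dBm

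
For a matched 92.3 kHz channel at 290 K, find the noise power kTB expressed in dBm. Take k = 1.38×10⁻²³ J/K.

−124.3 dBm

P_n = kTB = 1.38×10⁻²³ × 290 × 9.23×10⁴ = 3.69×10⁻¹⁶ W
In dBm: 10 log₁₀(3.69×10⁻¹⁶ / 10⁻³) = −124.3 dBm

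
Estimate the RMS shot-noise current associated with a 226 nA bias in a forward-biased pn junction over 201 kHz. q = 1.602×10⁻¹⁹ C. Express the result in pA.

121 pA

I_n = √(2qI·B)
2qI·B = 2 × 1.602×10⁻¹⁹ × 2.26×10⁻⁷ × 2.01×10⁵ = 1.46×10⁻²⁰ A²
I_n = √(1.46×10⁻²⁰) = 1.21×10⁻¹⁰ A = 121 pA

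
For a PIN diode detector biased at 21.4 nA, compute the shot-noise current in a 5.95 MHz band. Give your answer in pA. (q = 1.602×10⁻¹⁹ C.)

I_n = √(2qI·B)
2qI·B = 2 × 1.602×10⁻¹⁹ × 2.14×10⁻⁸ × 5.95×10⁶ = 4.08×10⁻²⁰ A²
I_n = √(4.08×10⁻²⁰) = 2.02×10⁻¹⁰ A = 202 pA

202 pA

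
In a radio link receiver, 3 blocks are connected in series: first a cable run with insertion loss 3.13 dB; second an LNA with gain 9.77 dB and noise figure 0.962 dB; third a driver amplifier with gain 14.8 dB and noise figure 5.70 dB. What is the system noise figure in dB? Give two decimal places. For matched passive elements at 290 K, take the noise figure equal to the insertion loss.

4.99 dB

Convert to linear (a loss of L dB is a gain of −L dB): F_i = 10^(NF_i/10), G_i = 10^(G_i,dB/10)
  Stage 1: F_1 = 10^(3.13/10) = 2.056, G_1 = 10^(−3.13/10) = 0.4864
  Stage 2: F_2 = 10^(0.962/10) = 1.248, G_2 = 10^(9.77/10) = 9.484
  Stage 3: F_3 = 10^(5.70/10) = 3.715, G_3 = 10^(14.8/10) = 30.20
Friis cascade:
  F = 2.056 + (1.248 − 1)/0.4864 + (3.715 − 1)/4.613 = 3.154
NF = 10 log₁₀(3.154) = 4.99 dB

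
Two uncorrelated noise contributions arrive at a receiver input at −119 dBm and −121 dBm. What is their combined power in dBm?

−116.9 dBm

Convert to linear, add, convert back:
P₁ = 1.26×10⁻¹⁵ W, P₂ = 7.94×10⁻¹⁶ W
P_tot = 2.05×10⁻¹⁵ W → 10 log₁₀(P_tot / 10⁻³) = −116.9 dBm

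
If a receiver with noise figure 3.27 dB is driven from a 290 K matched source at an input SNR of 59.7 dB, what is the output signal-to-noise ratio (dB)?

By definition F = SNR_in/SNR_out, so in dB: SNR_out = SNR_in − NF
SNR_out = 59.7 − 3.27 = 56.43 dB

56.43 dB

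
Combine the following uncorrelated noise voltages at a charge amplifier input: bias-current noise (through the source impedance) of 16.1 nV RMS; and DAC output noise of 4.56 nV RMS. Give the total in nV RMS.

Uncorrelated sources add in power (mean-square): V_tot = √(ΣV_i²)
V_tot = √[(1.61×10⁻⁸)² + (4.56×10⁻⁹)²] = 1.67×10⁻⁸ V = 16.7 nV

16.7 nV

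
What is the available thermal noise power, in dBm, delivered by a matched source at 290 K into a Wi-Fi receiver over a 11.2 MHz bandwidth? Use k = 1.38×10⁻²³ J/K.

P_n = kTB = 1.38×10⁻²³ × 290 × 1.12×10⁷ = 4.48×10⁻¹⁴ W
In dBm: 10 log₁₀(4.48×10⁻¹⁴ / 10⁻³) = −103.5 dBm

−103.5 dBm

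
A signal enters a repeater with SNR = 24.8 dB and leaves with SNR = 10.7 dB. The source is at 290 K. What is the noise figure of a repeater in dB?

14.1 dB

NF (dB) = SNR_in(dB) − SNR_out(dB) when the source is at T₀
NF = 24.8 − 10.7 = 14.1 dB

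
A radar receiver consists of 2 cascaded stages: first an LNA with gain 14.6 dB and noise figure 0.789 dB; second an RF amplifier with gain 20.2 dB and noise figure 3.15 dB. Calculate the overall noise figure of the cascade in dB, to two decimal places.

0.92 dB

Convert to linear (a loss of L dB is a gain of −L dB): F_i = 10^(NF_i/10), G_i = 10^(G_i,dB/10)
  Stage 1: F_1 = 10^(0.789/10) = 1.199, G_1 = 10^(14.6/10) = 28.84
  Stage 2: F_2 = 10^(3.15/10) = 2.065, G_2 = 10^(20.2/10) = 104.7
Friis cascade:
  F = 1.199 + (2.065 − 1)/28.84 = 1.236
NF = 10 log₁₀(1.236) = 0.92 dB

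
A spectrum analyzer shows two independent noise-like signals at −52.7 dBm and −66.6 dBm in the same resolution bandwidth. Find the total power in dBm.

−52.5 dBm

Convert to linear, add, convert back:
P₁ = 5.37×10⁻⁹ W, P₂ = 2.19×10⁻¹⁰ W
P_tot = 5.59×10⁻⁹ W → 10 log₁₀(P_tot / 10⁻³) = −52.5 dBm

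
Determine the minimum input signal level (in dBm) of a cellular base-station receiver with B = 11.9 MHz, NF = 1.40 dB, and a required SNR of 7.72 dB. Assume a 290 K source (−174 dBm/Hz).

Sensitivity = −174 + 10 log₁₀(B) + NF + SNR_min
= −174 + 70.76 + 1.40 + 7.72
= −94.12 dBm → −94.1 dBm

−94.1 dBm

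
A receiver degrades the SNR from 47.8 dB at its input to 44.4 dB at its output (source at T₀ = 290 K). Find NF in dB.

3.4 dB

NF (dB) = SNR_in(dB) − SNR_out(dB) when the source is at T₀
NF = 47.8 − 44.4 = 3.4 dB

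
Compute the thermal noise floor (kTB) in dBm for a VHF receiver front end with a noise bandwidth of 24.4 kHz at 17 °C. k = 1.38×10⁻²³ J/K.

T = 17 °C + 273.15 = 290.15 K
P_n = kTB = 1.38×10⁻²³ × 290.15 × 2.44×10⁴ = 9.77×10⁻¹⁷ W
In dBm: 10 log₁₀(9.77×10⁻¹⁷ / 10⁻³) = −130.1 dBm

−130.1 dBm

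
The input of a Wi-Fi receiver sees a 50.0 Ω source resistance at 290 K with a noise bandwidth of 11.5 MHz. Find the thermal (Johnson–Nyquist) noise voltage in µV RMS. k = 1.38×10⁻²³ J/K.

3.03 µV

V_n = √(4kTRB)
4kTRB = 4 × 1.38×10⁻²³ × 290 × 5.00×10¹ × 1.15×10⁷ = 9.20×10⁻¹² V²
V_n = √(9.20×10⁻¹²) = 3.03×10⁻⁶ V = 3.03 µV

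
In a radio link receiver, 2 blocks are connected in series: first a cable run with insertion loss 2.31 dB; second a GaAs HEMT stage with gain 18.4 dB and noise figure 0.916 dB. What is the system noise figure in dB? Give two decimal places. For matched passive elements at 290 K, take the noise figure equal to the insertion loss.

Convert to linear (a loss of L dB is a gain of −L dB): F_i = 10^(NF_i/10), G_i = 10^(G_i,dB/10)
  Stage 1: F_1 = 10^(2.31/10) = 1.702, G_1 = 10^(−2.31/10) = 0.5875
  Stage 2: F_2 = 10^(0.916/10) = 1.235, G_2 = 10^(18.4/10) = 69.18
Friis cascade:
  F = 1.702 + (1.235 − 1)/0.5875 = 2.102
NF = 10 log₁₀(2.102) = 3.23 dB

3.23 dB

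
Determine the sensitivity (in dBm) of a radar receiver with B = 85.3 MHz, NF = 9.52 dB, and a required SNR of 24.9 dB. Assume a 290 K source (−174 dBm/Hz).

Sensitivity = −174 + 10 log₁₀(B) + NF + SNR_min
= −174 + 79.31 + 9.52 + 24.9
= −60.27 dBm → −60.3 dBm

−60.3 dBm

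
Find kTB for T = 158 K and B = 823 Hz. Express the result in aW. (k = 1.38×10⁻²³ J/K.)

P_n = kTB = 1.38×10⁻²³ × 158 × 8.23×10² = 1.79×10⁻¹⁸ W = 1.79 aW

1.79 aW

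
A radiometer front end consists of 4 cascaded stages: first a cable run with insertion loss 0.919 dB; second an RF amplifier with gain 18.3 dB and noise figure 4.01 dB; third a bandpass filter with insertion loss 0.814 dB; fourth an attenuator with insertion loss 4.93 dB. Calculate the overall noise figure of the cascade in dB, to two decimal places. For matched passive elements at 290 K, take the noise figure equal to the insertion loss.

5.00 dB

Convert to linear (a loss of L dB is a gain of −L dB): F_i = 10^(NF_i/10), G_i = 10^(G_i,dB/10)
  Stage 1: F_1 = 10^(0.919/10) = 1.236, G_1 = 10^(−0.919/10) = 0.8093
  Stage 2: F_2 = 10^(4.01/10) = 2.518, G_2 = 10^(18.3/10) = 67.61
  Stage 3: F_3 = 10^(0.814/10) = 1.206, G_3 = 10^(−0.814/10) = 0.8291
  Stage 4: F_4 = 10^(4.93/10) = 3.112, G_4 = 10^(−4.93/10) = 0.3214
Friis cascade:
  F = 1.236 + (2.518 − 1)/0.8093 + (1.206 − 1)/54.71 + (3.112 − 1)/45.36 = 3.161
NF = 10 log₁₀(3.161) = 5.00 dB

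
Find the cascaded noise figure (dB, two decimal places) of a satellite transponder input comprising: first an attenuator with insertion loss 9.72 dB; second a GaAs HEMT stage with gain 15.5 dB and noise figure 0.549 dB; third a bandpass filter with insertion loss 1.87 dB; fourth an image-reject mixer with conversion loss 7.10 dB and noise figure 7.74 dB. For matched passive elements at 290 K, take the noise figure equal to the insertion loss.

Convert to linear (a loss of L dB is a gain of −L dB): F_i = 10^(NF_i/10), G_i = 10^(G_i,dB/10)
  Stage 1: F_1 = 10^(9.72/10) = 9.376, G_1 = 10^(−9.72/10) = 0.1067
  Stage 2: F_2 = 10^(0.549/10) = 1.135, G_2 = 10^(15.5/10) = 35.48
  Stage 3: F_3 = 10^(1.87/10) = 1.538, G_3 = 10^(−1.87/10) = 0.6501
  Stage 4: F_4 = 10^(7.74/10) = 5.943, G_4 = 10^(−7.10/10) = 0.1950
Friis cascade:
  F = 9.376 + (1.135 − 1)/0.1067 + (1.538 − 1)/3.784 + (5.943 − 1)/2.460 = 12.79
NF = 10 log₁₀(12.79) = 11.07 dB

11.07 dB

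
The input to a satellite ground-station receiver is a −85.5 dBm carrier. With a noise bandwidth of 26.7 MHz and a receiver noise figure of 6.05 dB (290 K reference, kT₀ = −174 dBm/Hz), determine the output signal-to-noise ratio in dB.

8.2 dB

Noise floor: N = −174 + 10 log₁₀(B) + NF
10 log₁₀(2.67×10⁷) = 74.27 dB
N = −174 + 74.27 + 6.05 = −93.68 dBm
SNR = P_sig − N = −85.5 − (−93.68) = 8.18 dB → 8.2 dB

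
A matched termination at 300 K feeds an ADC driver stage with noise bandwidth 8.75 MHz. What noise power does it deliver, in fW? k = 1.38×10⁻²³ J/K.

P_n = kTB = 1.38×10⁻²³ × 300 × 8.75×10⁶ = 3.62×10⁻¹⁴ W = 36.2 fW

36.2 fW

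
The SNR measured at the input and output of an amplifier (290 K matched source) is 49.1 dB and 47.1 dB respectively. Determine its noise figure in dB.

2.0 dB

NF (dB) = SNR_in(dB) − SNR_out(dB) when the source is at T₀
NF = 49.1 − 47.1 = 2.0 dB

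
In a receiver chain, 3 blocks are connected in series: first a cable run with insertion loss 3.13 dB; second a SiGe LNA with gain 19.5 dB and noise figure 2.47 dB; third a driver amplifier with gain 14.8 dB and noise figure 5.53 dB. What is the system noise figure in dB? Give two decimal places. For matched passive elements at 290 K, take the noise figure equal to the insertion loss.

Convert to linear (a loss of L dB is a gain of −L dB): F_i = 10^(NF_i/10), G_i = 10^(G_i,dB/10)
  Stage 1: F_1 = 10^(3.13/10) = 2.056, G_1 = 10^(−3.13/10) = 0.4864
  Stage 2: F_2 = 10^(2.47/10) = 1.766, G_2 = 10^(19.5/10) = 89.13
  Stage 3: F_3 = 10^(5.53/10) = 3.573, G_3 = 10^(14.8/10) = 30.20
Friis cascade:
  F = 2.056 + (1.766 − 1)/0.4864 + (3.573 − 1)/43.35 = 3.690
NF = 10 log₁₀(3.690) = 5.67 dB

5.67 dB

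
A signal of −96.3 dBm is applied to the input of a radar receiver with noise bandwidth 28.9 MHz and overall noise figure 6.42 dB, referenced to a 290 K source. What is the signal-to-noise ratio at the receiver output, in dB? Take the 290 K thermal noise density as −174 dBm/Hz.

Noise floor: N = −174 + 10 log₁₀(B) + NF
10 log₁₀(2.89×10⁷) = 74.61 dB
N = −174 + 74.61 + 6.42 = −92.97 dBm
SNR = P_sig − N = −96.3 − (−92.97) = −3.33 dB → −3.3 dB

−3.3 dB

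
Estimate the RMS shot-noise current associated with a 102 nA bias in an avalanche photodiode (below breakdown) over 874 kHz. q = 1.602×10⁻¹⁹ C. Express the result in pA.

I_n = √(2qI·B)
2qI·B = 2 × 1.602×10⁻¹⁹ × 1.02×10⁻⁷ × 8.74×10⁵ = 2.86×10⁻²⁰ A²
I_n = √(2.86×10⁻²⁰) = 1.69×10⁻¹⁰ A = 169 pA

169 pA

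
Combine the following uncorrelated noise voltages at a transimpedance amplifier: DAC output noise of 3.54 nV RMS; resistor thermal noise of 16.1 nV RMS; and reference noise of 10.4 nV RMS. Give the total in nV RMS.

19.5 nV

Uncorrelated sources add in power (mean-square): V_tot = √(ΣV_i²)
V_tot = √[(3.54×10⁻⁹)² + (1.61×10⁻⁸)² + (1.04×10⁻⁸)²] = 1.95×10⁻⁸ V = 19.5 nV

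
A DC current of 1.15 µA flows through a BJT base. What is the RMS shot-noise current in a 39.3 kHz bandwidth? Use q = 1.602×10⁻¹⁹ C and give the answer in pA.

I_n = √(2qI·B)
2qI·B = 2 × 1.602×10⁻¹⁹ × 1.15×10⁻⁶ × 3.93×10⁴ = 1.45×10⁻²⁰ A²
I_n = √(1.45×10⁻²⁰) = 1.20×10⁻¹⁰ A = 120 pA

120 pA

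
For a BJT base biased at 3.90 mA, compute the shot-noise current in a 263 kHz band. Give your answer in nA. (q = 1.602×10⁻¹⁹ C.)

18.1 nA

I_n = √(2qI·B)
2qI·B = 2 × 1.602×10⁻¹⁹ × 3.90×10⁻³ × 2.63×10⁵ = 3.29×10⁻¹⁶ A²
I_n = √(3.29×10⁻¹⁶) = 1.81×10⁻⁸ A = 18.1 nA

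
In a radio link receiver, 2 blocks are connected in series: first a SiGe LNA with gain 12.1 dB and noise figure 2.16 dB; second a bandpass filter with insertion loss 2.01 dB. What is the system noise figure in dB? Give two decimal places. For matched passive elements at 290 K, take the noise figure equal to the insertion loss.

2.25 dB

Convert to linear (a loss of L dB is a gain of −L dB): F_i = 10^(NF_i/10), G_i = 10^(G_i,dB/10)
  Stage 1: F_1 = 10^(2.16/10) = 1.644, G_1 = 10^(12.1/10) = 16.22
  Stage 2: F_2 = 10^(2.01/10) = 1.589, G_2 = 10^(−2.01/10) = 0.6295
Friis cascade:
  F = 1.644 + (1.589 − 1)/16.22 = 1.681
NF = 10 log₁₀(1.681) = 2.25 dB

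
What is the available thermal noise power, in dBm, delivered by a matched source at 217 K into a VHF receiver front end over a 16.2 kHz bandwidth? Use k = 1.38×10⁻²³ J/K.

P_n = kTB = 1.38×10⁻²³ × 217 × 1.62×10⁴ = 4.85×10⁻¹⁷ W
In dBm: 10 log₁₀(4.85×10⁻¹⁷ / 10⁻³) = −133.1 dBm

−133.1 dBm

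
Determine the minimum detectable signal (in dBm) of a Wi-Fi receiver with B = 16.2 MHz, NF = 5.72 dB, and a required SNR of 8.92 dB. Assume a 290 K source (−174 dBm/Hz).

−87.3 dBm

Sensitivity = −174 + 10 log₁₀(B) + NF + SNR_min
= −174 + 72.1 + 5.72 + 8.92
= −87.26 dBm → −87.3 dBm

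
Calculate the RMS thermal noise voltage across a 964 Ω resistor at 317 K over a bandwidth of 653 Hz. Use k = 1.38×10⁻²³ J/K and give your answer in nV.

V_n = √(4kTRB)
4kTRB = 4 × 1.38×10⁻²³ × 317 × 9.64×10² × 6.53×10² = 1.10×10⁻¹⁴ V²
V_n = √(1.10×10⁻¹⁴) = 1.05×10⁻⁷ V = 105 nV

105 nV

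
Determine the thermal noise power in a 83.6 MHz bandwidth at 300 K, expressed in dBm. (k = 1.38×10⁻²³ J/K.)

−94.6 dBm

P_n = kTB = 1.38×10⁻²³ × 300 × 8.36×10⁷ = 3.46×10⁻¹³ W
In dBm: 10 log₁₀(3.46×10⁻¹³ / 10⁻³) = −94.6 dBm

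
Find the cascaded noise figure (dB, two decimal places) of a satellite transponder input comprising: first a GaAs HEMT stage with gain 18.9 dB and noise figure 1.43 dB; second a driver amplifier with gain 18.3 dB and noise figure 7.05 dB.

Convert to linear (a loss of L dB is a gain of −L dB): F_i = 10^(NF_i/10), G_i = 10^(G_i,dB/10)
  Stage 1: F_1 = 10^(1.43/10) = 1.390, G_1 = 10^(18.9/10) = 77.62
  Stage 2: F_2 = 10^(7.05/10) = 5.070, G_2 = 10^(18.3/10) = 67.61
Friis cascade:
  F = 1.390 + (5.070 − 1)/77.62 = 1.442
NF = 10 log₁₀(1.442) = 1.59 dB

1.59 dB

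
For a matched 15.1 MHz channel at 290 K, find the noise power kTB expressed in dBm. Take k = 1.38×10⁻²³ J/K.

−102.2 dBm

P_n = kTB = 1.38×10⁻²³ × 290 × 1.51×10⁷ = 6.04×10⁻¹⁴ W
In dBm: 10 log₁₀(6.04×10⁻¹⁴ / 10⁻³) = −102.2 dBm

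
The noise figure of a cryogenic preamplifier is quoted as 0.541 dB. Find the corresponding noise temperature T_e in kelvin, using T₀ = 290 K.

F = 10^(0.541/10) = 1.13266
T_e = (F − 1)·T₀ = (1.13266 − 1) × 290 = 38.5 K

38.5 K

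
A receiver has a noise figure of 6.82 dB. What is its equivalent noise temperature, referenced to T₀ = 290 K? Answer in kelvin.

F = 10^(6.82/10) = 4.80839
T_e = (F − 1)·T₀ = (4.80839 − 1) × 290 = 1104 K

1104 K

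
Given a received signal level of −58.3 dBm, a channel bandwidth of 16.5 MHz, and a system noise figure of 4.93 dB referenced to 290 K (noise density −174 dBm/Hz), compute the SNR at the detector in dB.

38.6 dB

Noise floor: N = −174 + 10 log₁₀(B) + NF
10 log₁₀(1.65×10⁷) = 72.17 dB
N = −174 + 72.17 + 4.93 = −96.90 dBm
SNR = P_sig − N = −58.3 − (−96.90) = 38.60 dB → 38.6 dB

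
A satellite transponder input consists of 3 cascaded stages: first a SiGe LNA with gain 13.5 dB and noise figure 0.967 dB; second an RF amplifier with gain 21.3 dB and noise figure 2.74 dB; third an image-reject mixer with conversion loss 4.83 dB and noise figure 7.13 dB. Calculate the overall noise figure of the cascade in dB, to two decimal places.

1.11 dB

Convert to linear (a loss of L dB is a gain of −L dB): F_i = 10^(NF_i/10), G_i = 10^(G_i,dB/10)
  Stage 1: F_1 = 10^(0.967/10) = 1.249, G_1 = 10^(13.5/10) = 22.39
  Stage 2: F_2 = 10^(2.74/10) = 1.879, G_2 = 10^(21.3/10) = 134.9
  Stage 3: F_3 = 10^(7.13/10) = 5.164, G_3 = 10^(−4.83/10) = 0.3289
Friis cascade:
  F = 1.249 + (1.879 − 1)/22.39 + (5.164 − 1)/3020 = 1.290
NF = 10 log₁₀(1.290) = 1.11 dB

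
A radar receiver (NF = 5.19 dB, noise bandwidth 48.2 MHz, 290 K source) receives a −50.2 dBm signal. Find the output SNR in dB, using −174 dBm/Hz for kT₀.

Noise floor: N = −174 + 10 log₁₀(B) + NF
10 log₁₀(4.82×10⁷) = 76.83 dB
N = −174 + 76.83 + 5.19 = −91.98 dBm
SNR = P_sig − N = −50.2 − (−91.98) = 41.78 dB → 41.8 dB

41.8 dB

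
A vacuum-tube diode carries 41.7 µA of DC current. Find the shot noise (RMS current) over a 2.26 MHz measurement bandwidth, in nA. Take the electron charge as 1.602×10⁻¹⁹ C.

5.50 nA

I_n = √(2qI·B)
2qI·B = 2 × 1.602×10⁻¹⁹ × 4.17×10⁻⁵ × 2.26×10⁶ = 3.02×10⁻¹⁷ A²
I_n = √(3.02×10⁻¹⁷) = 5.50×10⁻⁹ A = 5.50 nA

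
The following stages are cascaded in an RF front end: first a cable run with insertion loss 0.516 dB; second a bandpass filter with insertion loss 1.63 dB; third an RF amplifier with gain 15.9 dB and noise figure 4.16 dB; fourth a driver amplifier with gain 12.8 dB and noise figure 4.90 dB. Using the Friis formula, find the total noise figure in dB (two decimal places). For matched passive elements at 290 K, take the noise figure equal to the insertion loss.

Convert to linear (a loss of L dB is a gain of −L dB): F_i = 10^(NF_i/10), G_i = 10^(G_i,dB/10)
  Stage 1: F_1 = 10^(0.516/10) = 1.126, G_1 = 10^(−0.516/10) = 0.8880
  Stage 2: F_2 = 10^(1.63/10) = 1.455, G_2 = 10^(−1.63/10) = 0.6871
  Stage 3: F_3 = 10^(4.16/10) = 2.606, G_3 = 10^(15.9/10) = 38.90
  Stage 4: F_4 = 10^(4.90/10) = 3.090, G_4 = 10^(12.8/10) = 19.05
Friis cascade:
  F = 1.126 + (1.455 − 1)/0.8880 + (2.606 − 1)/0.6101 + (3.090 − 1)/23.74 = 4.360
NF = 10 log₁₀(4.360) = 6.39 dB

6.39 dB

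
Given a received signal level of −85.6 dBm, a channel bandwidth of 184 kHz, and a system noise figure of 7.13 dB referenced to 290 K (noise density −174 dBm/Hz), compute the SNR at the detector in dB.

Noise floor: N = −174 + 10 log₁₀(B) + NF
10 log₁₀(1.84×10⁵) = 52.65 dB
N = −174 + 52.65 + 7.13 = −114.22 dBm
SNR = P_sig − N = −85.6 − (−114.22) = 28.62 dB → 28.6 dB

28.6 dB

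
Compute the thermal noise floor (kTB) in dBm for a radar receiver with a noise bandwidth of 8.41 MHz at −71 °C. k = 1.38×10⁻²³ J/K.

−106.3 dBm

T = −71 °C + 273.15 = 202.15 K
P_n = kTB = 1.38×10⁻²³ × 202.15 × 8.41×10⁶ = 2.35×10⁻¹⁴ W
In dBm: 10 log₁₀(2.35×10⁻¹⁴ / 10⁻³) = −106.3 dBm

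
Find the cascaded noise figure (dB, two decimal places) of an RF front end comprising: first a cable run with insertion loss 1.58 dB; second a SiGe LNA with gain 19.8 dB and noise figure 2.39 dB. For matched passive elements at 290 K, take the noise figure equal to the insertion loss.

3.97 dB

Convert to linear (a loss of L dB is a gain of −L dB): F_i = 10^(NF_i/10), G_i = 10^(G_i,dB/10)
  Stage 1: F_1 = 10^(1.58/10) = 1.439, G_1 = 10^(−1.58/10) = 0.6950
  Stage 2: F_2 = 10^(2.39/10) = 1.734, G_2 = 10^(19.8/10) = 95.50
Friis cascade:
  F = 1.439 + (1.734 − 1)/0.6950 = 2.495
NF = 10 log₁₀(2.495) = 3.97 dB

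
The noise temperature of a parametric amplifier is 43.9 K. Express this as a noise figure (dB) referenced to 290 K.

0.612 dB

F = 1 + T_e/T₀ = 1 + 43.9/290 = 1.15138
NF = 10 log₁₀(1.15138) = 0.612 dB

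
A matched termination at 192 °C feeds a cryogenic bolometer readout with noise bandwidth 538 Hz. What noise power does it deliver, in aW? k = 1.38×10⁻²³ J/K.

T = 192 °C + 273.15 = 465.15 K
P_n = kTB = 1.38×10⁻²³ × 465.15 × 5.38×10² = 3.45×10⁻¹⁸ W = 3.45 aW

3.45 aW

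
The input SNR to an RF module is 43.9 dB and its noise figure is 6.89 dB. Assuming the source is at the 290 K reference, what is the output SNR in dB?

37.01 dB

By definition F = SNR_in/SNR_out, so in dB: SNR_out = SNR_in − NF
SNR_out = 43.9 − 6.89 = 37.01 dB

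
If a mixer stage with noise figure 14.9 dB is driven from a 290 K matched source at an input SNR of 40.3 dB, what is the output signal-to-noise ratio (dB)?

By definition F = SNR_in/SNR_out, so in dB: SNR_out = SNR_in − NF
SNR_out = 40.3 − 14.9 = 25.4 dB

25.4 dB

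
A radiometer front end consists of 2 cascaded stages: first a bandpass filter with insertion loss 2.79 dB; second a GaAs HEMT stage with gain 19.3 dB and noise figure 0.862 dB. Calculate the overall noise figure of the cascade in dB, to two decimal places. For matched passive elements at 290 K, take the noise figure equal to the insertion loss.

3.65 dB

Convert to linear (a loss of L dB is a gain of −L dB): F_i = 10^(NF_i/10), G_i = 10^(G_i,dB/10)
  Stage 1: F_1 = 10^(2.79/10) = 1.901, G_1 = 10^(−2.79/10) = 0.5260
  Stage 2: F_2 = 10^(0.862/10) = 1.220, G_2 = 10^(19.3/10) = 85.11
Friis cascade:
  F = 1.901 + (1.220 − 1)/0.5260 = 2.318
NF = 10 log₁₀(2.318) = 3.65 dB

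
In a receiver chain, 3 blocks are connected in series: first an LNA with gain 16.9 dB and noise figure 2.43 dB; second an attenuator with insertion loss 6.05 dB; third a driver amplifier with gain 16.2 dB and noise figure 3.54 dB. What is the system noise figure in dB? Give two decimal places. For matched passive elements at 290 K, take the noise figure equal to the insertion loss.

2.82 dB

Convert to linear (a loss of L dB is a gain of −L dB): F_i = 10^(NF_i/10), G_i = 10^(G_i,dB/10)
  Stage 1: F_1 = 10^(2.43/10) = 1.750, G_1 = 10^(16.9/10) = 48.98
  Stage 2: F_2 = 10^(6.05/10) = 4.027, G_2 = 10^(−6.05/10) = 0.2483
  Stage 3: F_3 = 10^(3.54/10) = 2.259, G_3 = 10^(16.2/10) = 41.69
Friis cascade:
  F = 1.750 + (4.027 − 1)/48.98 + (2.259 − 1)/12.16 = 1.915
NF = 10 log₁₀(1.915) = 2.82 dB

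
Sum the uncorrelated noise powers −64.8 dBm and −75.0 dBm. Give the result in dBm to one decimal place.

Convert to linear, add, convert back:
P₁ = 3.31×10⁻¹⁰ W, P₂ = 3.16×10⁻¹¹ W
P_tot = 3.63×10⁻¹⁰ W → 10 log₁₀(P_tot / 10⁻³) = −64.4 dBm

−64.4 dBm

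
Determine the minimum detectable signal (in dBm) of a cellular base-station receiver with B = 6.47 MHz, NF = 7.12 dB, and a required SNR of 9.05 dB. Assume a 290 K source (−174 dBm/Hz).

Sensitivity = −174 + 10 log₁₀(B) + NF + SNR_min
= −174 + 68.11 + 7.12 + 9.05
= −89.72 dBm → −89.7 dBm

−89.7 dBm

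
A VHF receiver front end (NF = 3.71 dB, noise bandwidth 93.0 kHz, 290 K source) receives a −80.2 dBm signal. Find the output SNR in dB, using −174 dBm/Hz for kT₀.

Noise floor: N = −174 + 10 log₁₀(B) + NF
10 log₁₀(9.30×10⁴) = 49.68 dB
N = −174 + 49.68 + 3.71 = −120.61 dBm
SNR = P_sig − N = −80.2 − (−120.61) = 40.41 dB → 40.4 dB

40.4 dB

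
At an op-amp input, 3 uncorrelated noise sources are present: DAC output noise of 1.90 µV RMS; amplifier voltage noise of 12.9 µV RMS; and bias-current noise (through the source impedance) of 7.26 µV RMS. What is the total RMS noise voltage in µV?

Uncorrelated sources add in power (mean-square): V_tot = √(ΣV_i²)
V_tot = √[(1.90×10⁻⁶)² + (1.29×10⁻⁵)² + (7.26×10⁻⁶)²] = 1.49×10⁻⁵ V = 14.9 µV

14.9 µV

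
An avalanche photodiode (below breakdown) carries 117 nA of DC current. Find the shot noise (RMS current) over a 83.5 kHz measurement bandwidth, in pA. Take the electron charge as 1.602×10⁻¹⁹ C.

I_n = √(2qI·B)
2qI·B = 2 × 1.602×10⁻¹⁹ × 1.17×10⁻⁷ × 8.35×10⁴ = 3.13×10⁻²¹ A²
I_n = √(3.13×10⁻²¹) = 5.59×10⁻¹¹ A = 55.9 pA

55.9 pA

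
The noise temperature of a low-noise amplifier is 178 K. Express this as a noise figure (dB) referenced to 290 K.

2.08 dB

F = 1 + T_e/T₀ = 1 + 178/290 = 1.61379
NF = 10 log₁₀(1.61379) = 2.08 dB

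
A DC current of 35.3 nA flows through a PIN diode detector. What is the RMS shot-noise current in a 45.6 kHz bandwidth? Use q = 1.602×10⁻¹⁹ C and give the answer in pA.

22.7 pA

I_n = √(2qI·B)
2qI·B = 2 × 1.602×10⁻¹⁹ × 3.53×10⁻⁸ × 4.56×10⁴ = 5.16×10⁻²² A²
I_n = √(5.16×10⁻²²) = 2.27×10⁻¹¹ A = 22.7 pA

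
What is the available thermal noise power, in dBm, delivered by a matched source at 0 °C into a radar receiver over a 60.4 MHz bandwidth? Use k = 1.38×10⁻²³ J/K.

−96.4 dBm

T = 0 °C + 273.15 = 273.15 K
P_n = kTB = 1.38×10⁻²³ × 273.15 × 6.04×10⁷ = 2.28×10⁻¹³ W
In dBm: 10 log₁₀(2.28×10⁻¹³ / 10⁻³) = −96.4 dBm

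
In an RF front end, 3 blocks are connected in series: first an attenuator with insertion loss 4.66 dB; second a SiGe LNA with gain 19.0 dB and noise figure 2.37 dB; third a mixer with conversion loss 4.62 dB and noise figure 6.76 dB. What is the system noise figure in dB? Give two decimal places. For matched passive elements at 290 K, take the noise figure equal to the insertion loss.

7.15 dB

Convert to linear (a loss of L dB is a gain of −L dB): F_i = 10^(NF_i/10), G_i = 10^(G_i,dB/10)
  Stage 1: F_1 = 10^(4.66/10) = 2.924, G_1 = 10^(−4.66/10) = 0.3420
  Stage 2: F_2 = 10^(2.37/10) = 1.726, G_2 = 10^(19.0/10) = 79.43
  Stage 3: F_3 = 10^(6.76/10) = 4.742, G_3 = 10^(−4.62/10) = 0.3451
Friis cascade:
  F = 2.924 + (1.726 − 1)/0.3420 + (4.742 − 1)/27.16 = 5.184
NF = 10 log₁₀(5.184) = 7.15 dB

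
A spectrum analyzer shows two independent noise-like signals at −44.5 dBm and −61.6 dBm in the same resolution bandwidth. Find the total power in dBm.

−44.4 dBm

Convert to linear, add, convert back:
P₁ = 3.55×10⁻⁸ W, P₂ = 6.92×10⁻¹⁰ W
P_tot = 3.62×10⁻⁸ W → 10 log₁₀(P_tot / 10⁻³) = −44.4 dBm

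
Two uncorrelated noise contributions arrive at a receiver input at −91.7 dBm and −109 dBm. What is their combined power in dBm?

Convert to linear, add, convert back:
P₁ = 6.76×10⁻¹³ W, P₂ = 1.26×10⁻¹⁴ W
P_tot = 6.89×10⁻¹³ W → 10 log₁₀(P_tot / 10⁻³) = −91.6 dBm

−91.6 dBm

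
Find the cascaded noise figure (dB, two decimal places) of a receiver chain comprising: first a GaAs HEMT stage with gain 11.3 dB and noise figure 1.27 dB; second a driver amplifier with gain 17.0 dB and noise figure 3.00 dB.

Convert to linear (a loss of L dB is a gain of −L dB): F_i = 10^(NF_i/10), G_i = 10^(G_i,dB/10)
  Stage 1: F_1 = 10^(1.27/10) = 1.340, G_1 = 10^(11.3/10) = 13.49
  Stage 2: F_2 = 10^(3.00/10) = 1.995, G_2 = 10^(17.0/10) = 50.12
Friis cascade:
  F = 1.340 + (1.995 − 1)/13.49 = 1.413
NF = 10 log₁₀(1.413) = 1.50 dB

1.50 dB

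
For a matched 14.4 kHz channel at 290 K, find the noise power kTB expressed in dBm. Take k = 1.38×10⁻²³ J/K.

P_n = kTB = 1.38×10⁻²³ × 290 × 1.44×10⁴ = 5.76×10⁻¹⁷ W
In dBm: 10 log₁₀(5.76×10⁻¹⁷ / 10⁻³) = −132.4 dBm

−132.4 dBm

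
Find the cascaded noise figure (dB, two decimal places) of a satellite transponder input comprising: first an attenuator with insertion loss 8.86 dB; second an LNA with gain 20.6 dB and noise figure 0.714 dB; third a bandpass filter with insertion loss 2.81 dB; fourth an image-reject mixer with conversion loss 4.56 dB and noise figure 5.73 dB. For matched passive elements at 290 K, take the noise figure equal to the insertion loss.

Convert to linear (a loss of L dB is a gain of −L dB): F_i = 10^(NF_i/10), G_i = 10^(G_i,dB/10)
  Stage 1: F_1 = 10^(8.86/10) = 7.691, G_1 = 10^(−8.86/10) = 0.1300
  Stage 2: F_2 = 10^(0.714/10) = 1.179, G_2 = 10^(20.6/10) = 114.8
  Stage 3: F_3 = 10^(2.81/10) = 1.910, G_3 = 10^(−2.81/10) = 0.5236
  Stage 4: F_4 = 10^(5.73/10) = 3.741, G_4 = 10^(−4.56/10) = 0.3499
Friis cascade:
  F = 7.691 + (1.179 − 1)/0.1300 + (1.910 − 1)/14.93 + (3.741 − 1)/7.816 = 9.477
NF = 10 log₁₀(9.477) = 9.77 dB

9.77 dB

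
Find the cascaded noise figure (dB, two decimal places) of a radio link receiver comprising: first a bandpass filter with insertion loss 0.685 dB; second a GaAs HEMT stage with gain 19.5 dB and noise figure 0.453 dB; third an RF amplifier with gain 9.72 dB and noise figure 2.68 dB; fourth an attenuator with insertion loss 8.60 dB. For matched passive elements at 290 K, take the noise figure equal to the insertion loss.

1.20 dB

Convert to linear (a loss of L dB is a gain of −L dB): F_i = 10^(NF_i/10), G_i = 10^(G_i,dB/10)
  Stage 1: F_1 = 10^(0.685/10) = 1.171, G_1 = 10^(−0.685/10) = 0.8541
  Stage 2: F_2 = 10^(0.453/10) = 1.110, G_2 = 10^(19.5/10) = 89.13
  Stage 3: F_3 = 10^(2.68/10) = 1.854, G_3 = 10^(9.72/10) = 9.376
  Stage 4: F_4 = 10^(8.60/10) = 7.244, G_4 = 10^(−8.60/10) = 0.1380
Friis cascade:
  F = 1.171 + (1.110 − 1)/0.8541 + (1.854 − 1)/76.12 + (7.244 − 1)/713.7 = 1.320
NF = 10 log₁₀(1.320) = 1.20 dB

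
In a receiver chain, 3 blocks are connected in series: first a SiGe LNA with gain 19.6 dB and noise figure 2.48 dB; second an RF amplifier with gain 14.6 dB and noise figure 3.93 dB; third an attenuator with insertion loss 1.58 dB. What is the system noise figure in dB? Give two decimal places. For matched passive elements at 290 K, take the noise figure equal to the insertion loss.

Convert to linear (a loss of L dB is a gain of −L dB): F_i = 10^(NF_i/10), G_i = 10^(G_i,dB/10)
  Stage 1: F_1 = 10^(2.48/10) = 1.770, G_1 = 10^(19.6/10) = 91.20
  Stage 2: F_2 = 10^(3.93/10) = 2.472, G_2 = 10^(14.6/10) = 28.84
  Stage 3: F_3 = 10^(1.58/10) = 1.439, G_3 = 10^(−1.58/10) = 0.6950
Friis cascade:
  F = 1.770 + (2.472 − 1)/91.20 + (1.439 − 1)/2630 = 1.786
NF = 10 log₁₀(1.786) = 2.52 dB

2.52 dB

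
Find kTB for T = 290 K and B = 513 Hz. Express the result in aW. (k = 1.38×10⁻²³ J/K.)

P_n = kTB = 1.38×10⁻²³ × 290 × 5.13×10² = 2.05×10⁻¹⁸ W = 2.05 aW

2.05 aW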